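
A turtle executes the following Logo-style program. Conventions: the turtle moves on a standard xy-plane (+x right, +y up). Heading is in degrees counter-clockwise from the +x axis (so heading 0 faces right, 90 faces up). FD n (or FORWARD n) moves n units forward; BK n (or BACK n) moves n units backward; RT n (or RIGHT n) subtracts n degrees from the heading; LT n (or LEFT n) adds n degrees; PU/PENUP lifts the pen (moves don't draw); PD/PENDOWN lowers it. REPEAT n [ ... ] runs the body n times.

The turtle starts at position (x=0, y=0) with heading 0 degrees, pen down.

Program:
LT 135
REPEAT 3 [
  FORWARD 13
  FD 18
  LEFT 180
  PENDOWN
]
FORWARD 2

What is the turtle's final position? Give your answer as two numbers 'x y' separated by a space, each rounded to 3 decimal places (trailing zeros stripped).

Answer: -20.506 20.506

Derivation:
Executing turtle program step by step:
Start: pos=(0,0), heading=0, pen down
LT 135: heading 0 -> 135
REPEAT 3 [
  -- iteration 1/3 --
  FD 13: (0,0) -> (-9.192,9.192) [heading=135, draw]
  FD 18: (-9.192,9.192) -> (-21.92,21.92) [heading=135, draw]
  LT 180: heading 135 -> 315
  PD: pen down
  -- iteration 2/3 --
  FD 13: (-21.92,21.92) -> (-12.728,12.728) [heading=315, draw]
  FD 18: (-12.728,12.728) -> (0,0) [heading=315, draw]
  LT 180: heading 315 -> 135
  PD: pen down
  -- iteration 3/3 --
  FD 13: (0,0) -> (-9.192,9.192) [heading=135, draw]
  FD 18: (-9.192,9.192) -> (-21.92,21.92) [heading=135, draw]
  LT 180: heading 135 -> 315
  PD: pen down
]
FD 2: (-21.92,21.92) -> (-20.506,20.506) [heading=315, draw]
Final: pos=(-20.506,20.506), heading=315, 7 segment(s) drawn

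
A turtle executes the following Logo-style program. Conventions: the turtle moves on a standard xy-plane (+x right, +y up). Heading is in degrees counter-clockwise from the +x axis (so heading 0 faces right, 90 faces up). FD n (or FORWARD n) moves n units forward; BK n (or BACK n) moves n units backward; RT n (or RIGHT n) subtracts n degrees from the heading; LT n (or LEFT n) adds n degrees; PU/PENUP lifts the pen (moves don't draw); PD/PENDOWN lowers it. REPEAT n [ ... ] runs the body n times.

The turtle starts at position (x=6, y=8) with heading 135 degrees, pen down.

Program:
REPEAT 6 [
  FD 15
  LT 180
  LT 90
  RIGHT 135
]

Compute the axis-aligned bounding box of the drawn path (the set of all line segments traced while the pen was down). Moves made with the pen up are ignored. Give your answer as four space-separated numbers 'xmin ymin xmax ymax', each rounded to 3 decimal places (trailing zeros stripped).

Executing turtle program step by step:
Start: pos=(6,8), heading=135, pen down
REPEAT 6 [
  -- iteration 1/6 --
  FD 15: (6,8) -> (-4.607,18.607) [heading=135, draw]
  LT 180: heading 135 -> 315
  LT 90: heading 315 -> 45
  RT 135: heading 45 -> 270
  -- iteration 2/6 --
  FD 15: (-4.607,18.607) -> (-4.607,3.607) [heading=270, draw]
  LT 180: heading 270 -> 90
  LT 90: heading 90 -> 180
  RT 135: heading 180 -> 45
  -- iteration 3/6 --
  FD 15: (-4.607,3.607) -> (6,14.213) [heading=45, draw]
  LT 180: heading 45 -> 225
  LT 90: heading 225 -> 315
  RT 135: heading 315 -> 180
  -- iteration 4/6 --
  FD 15: (6,14.213) -> (-9,14.213) [heading=180, draw]
  LT 180: heading 180 -> 0
  LT 90: heading 0 -> 90
  RT 135: heading 90 -> 315
  -- iteration 5/6 --
  FD 15: (-9,14.213) -> (1.607,3.607) [heading=315, draw]
  LT 180: heading 315 -> 135
  LT 90: heading 135 -> 225
  RT 135: heading 225 -> 90
  -- iteration 6/6 --
  FD 15: (1.607,3.607) -> (1.607,18.607) [heading=90, draw]
  LT 180: heading 90 -> 270
  LT 90: heading 270 -> 0
  RT 135: heading 0 -> 225
]
Final: pos=(1.607,18.607), heading=225, 6 segment(s) drawn

Segment endpoints: x in {-9, -4.607, -4.607, 1.607, 1.607, 6, 6}, y in {3.607, 3.607, 8, 14.213, 14.213, 18.607, 18.607}
xmin=-9, ymin=3.607, xmax=6, ymax=18.607

Answer: -9 3.607 6 18.607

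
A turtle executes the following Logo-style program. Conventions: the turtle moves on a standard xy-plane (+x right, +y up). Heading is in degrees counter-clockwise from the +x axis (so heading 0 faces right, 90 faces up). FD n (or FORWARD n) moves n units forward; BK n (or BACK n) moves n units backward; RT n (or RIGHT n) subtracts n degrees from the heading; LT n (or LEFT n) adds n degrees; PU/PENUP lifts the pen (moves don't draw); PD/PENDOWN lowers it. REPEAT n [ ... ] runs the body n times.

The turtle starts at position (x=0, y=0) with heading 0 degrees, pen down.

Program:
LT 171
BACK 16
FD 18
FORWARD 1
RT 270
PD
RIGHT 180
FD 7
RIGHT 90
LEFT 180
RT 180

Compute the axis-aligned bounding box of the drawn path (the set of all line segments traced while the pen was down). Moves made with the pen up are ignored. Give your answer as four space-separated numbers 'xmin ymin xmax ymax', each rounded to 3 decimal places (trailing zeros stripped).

Executing turtle program step by step:
Start: pos=(0,0), heading=0, pen down
LT 171: heading 0 -> 171
BK 16: (0,0) -> (15.803,-2.503) [heading=171, draw]
FD 18: (15.803,-2.503) -> (-1.975,0.313) [heading=171, draw]
FD 1: (-1.975,0.313) -> (-2.963,0.469) [heading=171, draw]
RT 270: heading 171 -> 261
PD: pen down
RT 180: heading 261 -> 81
FD 7: (-2.963,0.469) -> (-1.868,7.383) [heading=81, draw]
RT 90: heading 81 -> 351
LT 180: heading 351 -> 171
RT 180: heading 171 -> 351
Final: pos=(-1.868,7.383), heading=351, 4 segment(s) drawn

Segment endpoints: x in {-2.963, -1.975, -1.868, 0, 15.803}, y in {-2.503, 0, 0.313, 0.469, 7.383}
xmin=-2.963, ymin=-2.503, xmax=15.803, ymax=7.383

Answer: -2.963 -2.503 15.803 7.383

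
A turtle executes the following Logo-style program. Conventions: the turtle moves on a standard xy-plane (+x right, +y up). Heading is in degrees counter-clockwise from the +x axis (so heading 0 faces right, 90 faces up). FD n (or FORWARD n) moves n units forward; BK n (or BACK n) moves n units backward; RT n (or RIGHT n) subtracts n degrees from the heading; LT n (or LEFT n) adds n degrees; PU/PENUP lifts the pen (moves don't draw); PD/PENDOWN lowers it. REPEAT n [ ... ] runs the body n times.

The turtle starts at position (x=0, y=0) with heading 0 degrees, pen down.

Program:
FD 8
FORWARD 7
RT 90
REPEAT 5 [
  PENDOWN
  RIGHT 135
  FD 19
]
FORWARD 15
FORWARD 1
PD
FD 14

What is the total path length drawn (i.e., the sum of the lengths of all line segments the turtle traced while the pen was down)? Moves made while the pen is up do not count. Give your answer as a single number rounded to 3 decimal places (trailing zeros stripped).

Answer: 140

Derivation:
Executing turtle program step by step:
Start: pos=(0,0), heading=0, pen down
FD 8: (0,0) -> (8,0) [heading=0, draw]
FD 7: (8,0) -> (15,0) [heading=0, draw]
RT 90: heading 0 -> 270
REPEAT 5 [
  -- iteration 1/5 --
  PD: pen down
  RT 135: heading 270 -> 135
  FD 19: (15,0) -> (1.565,13.435) [heading=135, draw]
  -- iteration 2/5 --
  PD: pen down
  RT 135: heading 135 -> 0
  FD 19: (1.565,13.435) -> (20.565,13.435) [heading=0, draw]
  -- iteration 3/5 --
  PD: pen down
  RT 135: heading 0 -> 225
  FD 19: (20.565,13.435) -> (7.13,0) [heading=225, draw]
  -- iteration 4/5 --
  PD: pen down
  RT 135: heading 225 -> 90
  FD 19: (7.13,0) -> (7.13,19) [heading=90, draw]
  -- iteration 5/5 --
  PD: pen down
  RT 135: heading 90 -> 315
  FD 19: (7.13,19) -> (20.565,5.565) [heading=315, draw]
]
FD 15: (20.565,5.565) -> (31.172,-5.042) [heading=315, draw]
FD 1: (31.172,-5.042) -> (31.879,-5.749) [heading=315, draw]
PD: pen down
FD 14: (31.879,-5.749) -> (41.778,-15.648) [heading=315, draw]
Final: pos=(41.778,-15.648), heading=315, 10 segment(s) drawn

Segment lengths:
  seg 1: (0,0) -> (8,0), length = 8
  seg 2: (8,0) -> (15,0), length = 7
  seg 3: (15,0) -> (1.565,13.435), length = 19
  seg 4: (1.565,13.435) -> (20.565,13.435), length = 19
  seg 5: (20.565,13.435) -> (7.13,0), length = 19
  seg 6: (7.13,0) -> (7.13,19), length = 19
  seg 7: (7.13,19) -> (20.565,5.565), length = 19
  seg 8: (20.565,5.565) -> (31.172,-5.042), length = 15
  seg 9: (31.172,-5.042) -> (31.879,-5.749), length = 1
  seg 10: (31.879,-5.749) -> (41.778,-15.648), length = 14
Total = 140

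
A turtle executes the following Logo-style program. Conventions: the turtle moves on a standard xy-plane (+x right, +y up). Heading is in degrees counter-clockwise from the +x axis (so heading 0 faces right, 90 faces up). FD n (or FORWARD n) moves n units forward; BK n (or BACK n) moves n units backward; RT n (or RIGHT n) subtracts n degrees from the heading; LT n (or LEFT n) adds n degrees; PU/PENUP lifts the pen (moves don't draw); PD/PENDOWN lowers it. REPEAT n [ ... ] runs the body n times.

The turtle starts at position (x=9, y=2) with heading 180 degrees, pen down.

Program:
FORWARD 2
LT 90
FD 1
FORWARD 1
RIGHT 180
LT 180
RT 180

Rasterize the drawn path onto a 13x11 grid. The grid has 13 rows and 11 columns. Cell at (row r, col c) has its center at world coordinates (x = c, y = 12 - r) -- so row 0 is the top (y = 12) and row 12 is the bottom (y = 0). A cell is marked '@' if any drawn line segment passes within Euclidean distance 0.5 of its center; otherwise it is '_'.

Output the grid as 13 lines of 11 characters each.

Segment 0: (9,2) -> (7,2)
Segment 1: (7,2) -> (7,1)
Segment 2: (7,1) -> (7,0)

Answer: ___________
___________
___________
___________
___________
___________
___________
___________
___________
___________
_______@@@_
_______@___
_______@___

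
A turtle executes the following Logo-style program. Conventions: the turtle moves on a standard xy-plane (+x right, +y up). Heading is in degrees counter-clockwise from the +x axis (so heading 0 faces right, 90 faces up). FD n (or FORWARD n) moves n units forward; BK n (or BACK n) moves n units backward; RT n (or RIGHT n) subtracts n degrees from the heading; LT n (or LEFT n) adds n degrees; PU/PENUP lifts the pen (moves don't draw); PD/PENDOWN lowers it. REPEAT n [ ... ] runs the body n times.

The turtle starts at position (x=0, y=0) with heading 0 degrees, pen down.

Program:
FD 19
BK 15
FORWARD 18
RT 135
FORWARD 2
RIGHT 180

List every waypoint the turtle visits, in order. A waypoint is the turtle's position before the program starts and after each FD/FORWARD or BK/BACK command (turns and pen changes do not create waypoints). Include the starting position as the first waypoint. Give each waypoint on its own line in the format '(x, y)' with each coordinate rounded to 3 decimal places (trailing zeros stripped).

Answer: (0, 0)
(19, 0)
(4, 0)
(22, 0)
(20.586, -1.414)

Derivation:
Executing turtle program step by step:
Start: pos=(0,0), heading=0, pen down
FD 19: (0,0) -> (19,0) [heading=0, draw]
BK 15: (19,0) -> (4,0) [heading=0, draw]
FD 18: (4,0) -> (22,0) [heading=0, draw]
RT 135: heading 0 -> 225
FD 2: (22,0) -> (20.586,-1.414) [heading=225, draw]
RT 180: heading 225 -> 45
Final: pos=(20.586,-1.414), heading=45, 4 segment(s) drawn
Waypoints (5 total):
(0, 0)
(19, 0)
(4, 0)
(22, 0)
(20.586, -1.414)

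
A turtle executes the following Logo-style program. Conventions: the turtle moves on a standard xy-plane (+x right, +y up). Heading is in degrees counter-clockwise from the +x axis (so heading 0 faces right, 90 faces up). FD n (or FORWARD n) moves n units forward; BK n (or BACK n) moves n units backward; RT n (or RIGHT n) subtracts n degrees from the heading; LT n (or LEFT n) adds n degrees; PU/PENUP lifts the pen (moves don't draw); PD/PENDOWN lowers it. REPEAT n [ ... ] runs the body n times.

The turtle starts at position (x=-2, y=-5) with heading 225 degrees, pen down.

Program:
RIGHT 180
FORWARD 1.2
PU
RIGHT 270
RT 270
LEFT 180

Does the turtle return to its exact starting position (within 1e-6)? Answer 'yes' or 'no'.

Answer: no

Derivation:
Executing turtle program step by step:
Start: pos=(-2,-5), heading=225, pen down
RT 180: heading 225 -> 45
FD 1.2: (-2,-5) -> (-1.151,-4.151) [heading=45, draw]
PU: pen up
RT 270: heading 45 -> 135
RT 270: heading 135 -> 225
LT 180: heading 225 -> 45
Final: pos=(-1.151,-4.151), heading=45, 1 segment(s) drawn

Start position: (-2, -5)
Final position: (-1.151, -4.151)
Distance = 1.2; >= 1e-6 -> NOT closed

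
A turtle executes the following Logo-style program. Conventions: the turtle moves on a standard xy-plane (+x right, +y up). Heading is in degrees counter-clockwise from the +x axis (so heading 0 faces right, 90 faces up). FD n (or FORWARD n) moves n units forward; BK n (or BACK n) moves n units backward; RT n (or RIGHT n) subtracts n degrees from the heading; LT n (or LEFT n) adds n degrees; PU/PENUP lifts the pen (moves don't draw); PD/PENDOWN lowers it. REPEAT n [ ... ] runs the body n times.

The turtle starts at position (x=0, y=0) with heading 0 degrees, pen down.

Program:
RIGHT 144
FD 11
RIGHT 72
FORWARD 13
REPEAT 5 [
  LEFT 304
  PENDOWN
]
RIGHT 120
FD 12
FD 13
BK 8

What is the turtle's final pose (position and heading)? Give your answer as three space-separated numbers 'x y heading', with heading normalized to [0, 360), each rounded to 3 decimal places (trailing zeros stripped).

Executing turtle program step by step:
Start: pos=(0,0), heading=0, pen down
RT 144: heading 0 -> 216
FD 11: (0,0) -> (-8.899,-6.466) [heading=216, draw]
RT 72: heading 216 -> 144
FD 13: (-8.899,-6.466) -> (-19.416,1.176) [heading=144, draw]
REPEAT 5 [
  -- iteration 1/5 --
  LT 304: heading 144 -> 88
  PD: pen down
  -- iteration 2/5 --
  LT 304: heading 88 -> 32
  PD: pen down
  -- iteration 3/5 --
  LT 304: heading 32 -> 336
  PD: pen down
  -- iteration 4/5 --
  LT 304: heading 336 -> 280
  PD: pen down
  -- iteration 5/5 --
  LT 304: heading 280 -> 224
  PD: pen down
]
RT 120: heading 224 -> 104
FD 12: (-19.416,1.176) -> (-22.319,12.819) [heading=104, draw]
FD 13: (-22.319,12.819) -> (-25.464,25.433) [heading=104, draw]
BK 8: (-25.464,25.433) -> (-23.529,17.671) [heading=104, draw]
Final: pos=(-23.529,17.671), heading=104, 5 segment(s) drawn

Answer: -23.529 17.671 104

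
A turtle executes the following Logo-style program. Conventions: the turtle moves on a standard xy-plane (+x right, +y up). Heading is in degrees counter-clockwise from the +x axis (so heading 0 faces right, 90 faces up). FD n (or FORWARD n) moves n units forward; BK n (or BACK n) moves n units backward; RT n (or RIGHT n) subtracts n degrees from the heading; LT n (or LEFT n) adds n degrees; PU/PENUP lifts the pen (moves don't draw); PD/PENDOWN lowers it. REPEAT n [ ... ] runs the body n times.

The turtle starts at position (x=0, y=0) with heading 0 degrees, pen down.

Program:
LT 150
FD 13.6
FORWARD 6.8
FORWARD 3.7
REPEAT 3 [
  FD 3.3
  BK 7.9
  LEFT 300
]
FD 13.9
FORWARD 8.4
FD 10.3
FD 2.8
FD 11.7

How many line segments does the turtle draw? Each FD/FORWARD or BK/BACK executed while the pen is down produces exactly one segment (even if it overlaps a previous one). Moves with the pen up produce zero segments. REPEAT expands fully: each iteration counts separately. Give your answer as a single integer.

Executing turtle program step by step:
Start: pos=(0,0), heading=0, pen down
LT 150: heading 0 -> 150
FD 13.6: (0,0) -> (-11.778,6.8) [heading=150, draw]
FD 6.8: (-11.778,6.8) -> (-17.667,10.2) [heading=150, draw]
FD 3.7: (-17.667,10.2) -> (-20.871,12.05) [heading=150, draw]
REPEAT 3 [
  -- iteration 1/3 --
  FD 3.3: (-20.871,12.05) -> (-23.729,13.7) [heading=150, draw]
  BK 7.9: (-23.729,13.7) -> (-16.887,9.75) [heading=150, draw]
  LT 300: heading 150 -> 90
  -- iteration 2/3 --
  FD 3.3: (-16.887,9.75) -> (-16.887,13.05) [heading=90, draw]
  BK 7.9: (-16.887,13.05) -> (-16.887,5.15) [heading=90, draw]
  LT 300: heading 90 -> 30
  -- iteration 3/3 --
  FD 3.3: (-16.887,5.15) -> (-14.03,6.8) [heading=30, draw]
  BK 7.9: (-14.03,6.8) -> (-20.871,2.85) [heading=30, draw]
  LT 300: heading 30 -> 330
]
FD 13.9: (-20.871,2.85) -> (-8.833,-4.1) [heading=330, draw]
FD 8.4: (-8.833,-4.1) -> (-1.559,-8.3) [heading=330, draw]
FD 10.3: (-1.559,-8.3) -> (7.361,-13.45) [heading=330, draw]
FD 2.8: (7.361,-13.45) -> (9.786,-14.85) [heading=330, draw]
FD 11.7: (9.786,-14.85) -> (19.919,-20.7) [heading=330, draw]
Final: pos=(19.919,-20.7), heading=330, 14 segment(s) drawn
Segments drawn: 14

Answer: 14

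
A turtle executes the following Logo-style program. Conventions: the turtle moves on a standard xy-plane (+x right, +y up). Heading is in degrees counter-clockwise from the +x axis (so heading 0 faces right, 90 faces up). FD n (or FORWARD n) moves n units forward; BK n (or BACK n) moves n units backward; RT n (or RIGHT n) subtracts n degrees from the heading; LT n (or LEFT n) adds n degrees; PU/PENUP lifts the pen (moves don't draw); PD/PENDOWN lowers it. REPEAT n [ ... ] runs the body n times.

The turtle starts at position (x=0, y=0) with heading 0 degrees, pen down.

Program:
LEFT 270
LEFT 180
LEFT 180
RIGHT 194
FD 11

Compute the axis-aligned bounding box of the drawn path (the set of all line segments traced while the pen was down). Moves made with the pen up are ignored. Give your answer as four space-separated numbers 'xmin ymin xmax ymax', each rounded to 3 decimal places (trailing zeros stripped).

Answer: 0 0 2.661 10.673

Derivation:
Executing turtle program step by step:
Start: pos=(0,0), heading=0, pen down
LT 270: heading 0 -> 270
LT 180: heading 270 -> 90
LT 180: heading 90 -> 270
RT 194: heading 270 -> 76
FD 11: (0,0) -> (2.661,10.673) [heading=76, draw]
Final: pos=(2.661,10.673), heading=76, 1 segment(s) drawn

Segment endpoints: x in {0, 2.661}, y in {0, 10.673}
xmin=0, ymin=0, xmax=2.661, ymax=10.673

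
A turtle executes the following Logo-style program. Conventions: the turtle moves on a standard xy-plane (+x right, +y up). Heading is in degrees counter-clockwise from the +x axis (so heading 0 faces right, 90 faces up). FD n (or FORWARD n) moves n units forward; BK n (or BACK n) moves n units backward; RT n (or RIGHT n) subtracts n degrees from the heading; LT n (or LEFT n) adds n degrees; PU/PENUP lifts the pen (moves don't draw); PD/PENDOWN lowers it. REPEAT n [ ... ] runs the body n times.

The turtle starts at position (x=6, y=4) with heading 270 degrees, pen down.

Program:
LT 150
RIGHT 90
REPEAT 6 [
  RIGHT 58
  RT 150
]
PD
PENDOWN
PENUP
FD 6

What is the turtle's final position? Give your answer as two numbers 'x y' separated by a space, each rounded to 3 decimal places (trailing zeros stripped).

Answer: 0.294 5.854

Derivation:
Executing turtle program step by step:
Start: pos=(6,4), heading=270, pen down
LT 150: heading 270 -> 60
RT 90: heading 60 -> 330
REPEAT 6 [
  -- iteration 1/6 --
  RT 58: heading 330 -> 272
  RT 150: heading 272 -> 122
  -- iteration 2/6 --
  RT 58: heading 122 -> 64
  RT 150: heading 64 -> 274
  -- iteration 3/6 --
  RT 58: heading 274 -> 216
  RT 150: heading 216 -> 66
  -- iteration 4/6 --
  RT 58: heading 66 -> 8
  RT 150: heading 8 -> 218
  -- iteration 5/6 --
  RT 58: heading 218 -> 160
  RT 150: heading 160 -> 10
  -- iteration 6/6 --
  RT 58: heading 10 -> 312
  RT 150: heading 312 -> 162
]
PD: pen down
PD: pen down
PU: pen up
FD 6: (6,4) -> (0.294,5.854) [heading=162, move]
Final: pos=(0.294,5.854), heading=162, 0 segment(s) drawn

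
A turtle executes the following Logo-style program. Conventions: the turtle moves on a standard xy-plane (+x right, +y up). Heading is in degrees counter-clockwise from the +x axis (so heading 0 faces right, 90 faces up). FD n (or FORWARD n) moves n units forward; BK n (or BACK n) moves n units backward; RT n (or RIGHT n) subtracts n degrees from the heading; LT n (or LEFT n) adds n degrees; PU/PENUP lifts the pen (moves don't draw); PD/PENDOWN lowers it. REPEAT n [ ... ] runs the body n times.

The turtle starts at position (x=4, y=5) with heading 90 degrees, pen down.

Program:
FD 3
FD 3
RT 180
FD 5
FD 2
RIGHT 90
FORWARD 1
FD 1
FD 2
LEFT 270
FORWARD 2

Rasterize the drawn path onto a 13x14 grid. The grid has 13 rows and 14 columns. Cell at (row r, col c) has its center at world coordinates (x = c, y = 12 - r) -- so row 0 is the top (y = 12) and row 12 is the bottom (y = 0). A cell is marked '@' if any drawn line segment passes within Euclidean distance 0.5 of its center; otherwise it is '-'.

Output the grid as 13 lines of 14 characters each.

Segment 0: (4,5) -> (4,8)
Segment 1: (4,8) -> (4,11)
Segment 2: (4,11) -> (4,6)
Segment 3: (4,6) -> (4,4)
Segment 4: (4,4) -> (3,4)
Segment 5: (3,4) -> (2,4)
Segment 6: (2,4) -> (0,4)
Segment 7: (0,4) -> (0,6)

Answer: --------------
----@---------
----@---------
----@---------
----@---------
----@---------
@---@---------
@---@---------
@@@@@---------
--------------
--------------
--------------
--------------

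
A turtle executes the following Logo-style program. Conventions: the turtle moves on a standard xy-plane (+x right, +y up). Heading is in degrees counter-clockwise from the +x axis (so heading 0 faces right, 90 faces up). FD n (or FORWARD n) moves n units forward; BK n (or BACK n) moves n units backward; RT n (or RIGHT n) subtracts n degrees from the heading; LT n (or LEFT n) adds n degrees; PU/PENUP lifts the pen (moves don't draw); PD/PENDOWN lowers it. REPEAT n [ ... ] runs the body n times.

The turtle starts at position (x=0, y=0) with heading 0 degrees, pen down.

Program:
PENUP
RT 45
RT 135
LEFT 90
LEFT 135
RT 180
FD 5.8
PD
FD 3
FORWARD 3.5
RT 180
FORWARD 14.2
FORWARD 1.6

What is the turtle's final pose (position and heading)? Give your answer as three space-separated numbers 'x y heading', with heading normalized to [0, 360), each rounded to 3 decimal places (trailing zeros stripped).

Executing turtle program step by step:
Start: pos=(0,0), heading=0, pen down
PU: pen up
RT 45: heading 0 -> 315
RT 135: heading 315 -> 180
LT 90: heading 180 -> 270
LT 135: heading 270 -> 45
RT 180: heading 45 -> 225
FD 5.8: (0,0) -> (-4.101,-4.101) [heading=225, move]
PD: pen down
FD 3: (-4.101,-4.101) -> (-6.223,-6.223) [heading=225, draw]
FD 3.5: (-6.223,-6.223) -> (-8.697,-8.697) [heading=225, draw]
RT 180: heading 225 -> 45
FD 14.2: (-8.697,-8.697) -> (1.344,1.344) [heading=45, draw]
FD 1.6: (1.344,1.344) -> (2.475,2.475) [heading=45, draw]
Final: pos=(2.475,2.475), heading=45, 4 segment(s) drawn

Answer: 2.475 2.475 45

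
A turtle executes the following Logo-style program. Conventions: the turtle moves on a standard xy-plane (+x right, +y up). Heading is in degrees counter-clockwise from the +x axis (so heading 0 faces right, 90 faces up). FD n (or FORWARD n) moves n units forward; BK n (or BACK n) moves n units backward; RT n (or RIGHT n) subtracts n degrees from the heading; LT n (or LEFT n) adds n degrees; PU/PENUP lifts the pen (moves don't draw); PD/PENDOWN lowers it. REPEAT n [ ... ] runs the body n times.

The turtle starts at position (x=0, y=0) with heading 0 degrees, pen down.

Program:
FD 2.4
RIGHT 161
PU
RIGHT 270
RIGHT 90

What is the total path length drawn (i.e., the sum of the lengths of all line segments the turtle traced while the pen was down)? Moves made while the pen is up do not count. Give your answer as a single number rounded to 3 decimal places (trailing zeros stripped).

Executing turtle program step by step:
Start: pos=(0,0), heading=0, pen down
FD 2.4: (0,0) -> (2.4,0) [heading=0, draw]
RT 161: heading 0 -> 199
PU: pen up
RT 270: heading 199 -> 289
RT 90: heading 289 -> 199
Final: pos=(2.4,0), heading=199, 1 segment(s) drawn

Segment lengths:
  seg 1: (0,0) -> (2.4,0), length = 2.4
Total = 2.4

Answer: 2.4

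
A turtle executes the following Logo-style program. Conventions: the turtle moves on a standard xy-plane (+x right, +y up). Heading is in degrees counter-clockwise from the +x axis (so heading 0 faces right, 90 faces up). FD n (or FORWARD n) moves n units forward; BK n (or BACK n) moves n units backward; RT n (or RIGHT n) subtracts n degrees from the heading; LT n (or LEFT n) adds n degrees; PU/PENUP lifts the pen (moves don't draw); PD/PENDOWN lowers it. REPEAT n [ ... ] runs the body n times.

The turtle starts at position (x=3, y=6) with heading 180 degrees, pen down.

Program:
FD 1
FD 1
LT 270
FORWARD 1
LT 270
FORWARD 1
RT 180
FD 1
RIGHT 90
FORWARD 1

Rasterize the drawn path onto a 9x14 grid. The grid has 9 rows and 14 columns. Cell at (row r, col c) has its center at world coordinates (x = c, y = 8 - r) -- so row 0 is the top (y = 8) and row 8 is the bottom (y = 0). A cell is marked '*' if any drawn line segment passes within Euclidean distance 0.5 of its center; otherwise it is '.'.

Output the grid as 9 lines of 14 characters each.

Segment 0: (3,6) -> (2,6)
Segment 1: (2,6) -> (1,6)
Segment 2: (1,6) -> (1,7)
Segment 3: (1,7) -> (2,7)
Segment 4: (2,7) -> (1,7)
Segment 5: (1,7) -> (1,8)

Answer: .*............
.**...........
.***..........
..............
..............
..............
..............
..............
..............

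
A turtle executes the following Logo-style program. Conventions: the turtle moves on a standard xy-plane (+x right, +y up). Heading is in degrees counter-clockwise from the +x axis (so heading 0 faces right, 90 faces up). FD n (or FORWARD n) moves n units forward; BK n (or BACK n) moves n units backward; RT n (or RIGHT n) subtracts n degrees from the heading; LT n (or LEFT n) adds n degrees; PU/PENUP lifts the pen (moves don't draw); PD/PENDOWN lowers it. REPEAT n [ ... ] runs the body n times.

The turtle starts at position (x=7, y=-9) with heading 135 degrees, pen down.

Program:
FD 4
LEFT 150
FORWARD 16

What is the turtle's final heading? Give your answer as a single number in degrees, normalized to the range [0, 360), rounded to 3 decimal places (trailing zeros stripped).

Answer: 285

Derivation:
Executing turtle program step by step:
Start: pos=(7,-9), heading=135, pen down
FD 4: (7,-9) -> (4.172,-6.172) [heading=135, draw]
LT 150: heading 135 -> 285
FD 16: (4.172,-6.172) -> (8.313,-21.626) [heading=285, draw]
Final: pos=(8.313,-21.626), heading=285, 2 segment(s) drawn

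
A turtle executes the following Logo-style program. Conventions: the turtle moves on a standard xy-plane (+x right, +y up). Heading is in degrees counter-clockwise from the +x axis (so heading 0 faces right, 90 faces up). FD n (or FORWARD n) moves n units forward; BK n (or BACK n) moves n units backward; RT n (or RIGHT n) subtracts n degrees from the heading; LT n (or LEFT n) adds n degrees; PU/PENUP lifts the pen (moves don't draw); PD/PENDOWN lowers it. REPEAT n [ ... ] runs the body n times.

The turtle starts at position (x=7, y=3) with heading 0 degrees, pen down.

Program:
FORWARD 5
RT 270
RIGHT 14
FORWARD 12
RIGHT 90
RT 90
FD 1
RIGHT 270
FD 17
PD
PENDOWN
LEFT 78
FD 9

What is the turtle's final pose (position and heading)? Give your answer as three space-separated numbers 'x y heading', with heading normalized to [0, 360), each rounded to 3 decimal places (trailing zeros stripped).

Answer: 35.102 17.65 64

Derivation:
Executing turtle program step by step:
Start: pos=(7,3), heading=0, pen down
FD 5: (7,3) -> (12,3) [heading=0, draw]
RT 270: heading 0 -> 90
RT 14: heading 90 -> 76
FD 12: (12,3) -> (14.903,14.644) [heading=76, draw]
RT 90: heading 76 -> 346
RT 90: heading 346 -> 256
FD 1: (14.903,14.644) -> (14.661,13.673) [heading=256, draw]
RT 270: heading 256 -> 346
FD 17: (14.661,13.673) -> (31.156,9.561) [heading=346, draw]
PD: pen down
PD: pen down
LT 78: heading 346 -> 64
FD 9: (31.156,9.561) -> (35.102,17.65) [heading=64, draw]
Final: pos=(35.102,17.65), heading=64, 5 segment(s) drawn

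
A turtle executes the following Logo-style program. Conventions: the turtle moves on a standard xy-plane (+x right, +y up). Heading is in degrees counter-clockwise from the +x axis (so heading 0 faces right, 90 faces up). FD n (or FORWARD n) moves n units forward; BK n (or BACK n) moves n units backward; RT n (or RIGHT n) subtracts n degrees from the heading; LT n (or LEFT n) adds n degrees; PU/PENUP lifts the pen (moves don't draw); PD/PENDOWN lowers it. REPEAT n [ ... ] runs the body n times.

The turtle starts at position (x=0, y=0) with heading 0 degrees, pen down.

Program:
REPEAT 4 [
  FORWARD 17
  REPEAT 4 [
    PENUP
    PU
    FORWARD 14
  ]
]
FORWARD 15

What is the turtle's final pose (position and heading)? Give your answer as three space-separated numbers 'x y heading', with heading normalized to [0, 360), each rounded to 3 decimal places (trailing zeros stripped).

Executing turtle program step by step:
Start: pos=(0,0), heading=0, pen down
REPEAT 4 [
  -- iteration 1/4 --
  FD 17: (0,0) -> (17,0) [heading=0, draw]
  REPEAT 4 [
    -- iteration 1/4 --
    PU: pen up
    PU: pen up
    FD 14: (17,0) -> (31,0) [heading=0, move]
    -- iteration 2/4 --
    PU: pen up
    PU: pen up
    FD 14: (31,0) -> (45,0) [heading=0, move]
    -- iteration 3/4 --
    PU: pen up
    PU: pen up
    FD 14: (45,0) -> (59,0) [heading=0, move]
    -- iteration 4/4 --
    PU: pen up
    PU: pen up
    FD 14: (59,0) -> (73,0) [heading=0, move]
  ]
  -- iteration 2/4 --
  FD 17: (73,0) -> (90,0) [heading=0, move]
  REPEAT 4 [
    -- iteration 1/4 --
    PU: pen up
    PU: pen up
    FD 14: (90,0) -> (104,0) [heading=0, move]
    -- iteration 2/4 --
    PU: pen up
    PU: pen up
    FD 14: (104,0) -> (118,0) [heading=0, move]
    -- iteration 3/4 --
    PU: pen up
    PU: pen up
    FD 14: (118,0) -> (132,0) [heading=0, move]
    -- iteration 4/4 --
    PU: pen up
    PU: pen up
    FD 14: (132,0) -> (146,0) [heading=0, move]
  ]
  -- iteration 3/4 --
  FD 17: (146,0) -> (163,0) [heading=0, move]
  REPEAT 4 [
    -- iteration 1/4 --
    PU: pen up
    PU: pen up
    FD 14: (163,0) -> (177,0) [heading=0, move]
    -- iteration 2/4 --
    PU: pen up
    PU: pen up
    FD 14: (177,0) -> (191,0) [heading=0, move]
    -- iteration 3/4 --
    PU: pen up
    PU: pen up
    FD 14: (191,0) -> (205,0) [heading=0, move]
    -- iteration 4/4 --
    PU: pen up
    PU: pen up
    FD 14: (205,0) -> (219,0) [heading=0, move]
  ]
  -- iteration 4/4 --
  FD 17: (219,0) -> (236,0) [heading=0, move]
  REPEAT 4 [
    -- iteration 1/4 --
    PU: pen up
    PU: pen up
    FD 14: (236,0) -> (250,0) [heading=0, move]
    -- iteration 2/4 --
    PU: pen up
    PU: pen up
    FD 14: (250,0) -> (264,0) [heading=0, move]
    -- iteration 3/4 --
    PU: pen up
    PU: pen up
    FD 14: (264,0) -> (278,0) [heading=0, move]
    -- iteration 4/4 --
    PU: pen up
    PU: pen up
    FD 14: (278,0) -> (292,0) [heading=0, move]
  ]
]
FD 15: (292,0) -> (307,0) [heading=0, move]
Final: pos=(307,0), heading=0, 1 segment(s) drawn

Answer: 307 0 0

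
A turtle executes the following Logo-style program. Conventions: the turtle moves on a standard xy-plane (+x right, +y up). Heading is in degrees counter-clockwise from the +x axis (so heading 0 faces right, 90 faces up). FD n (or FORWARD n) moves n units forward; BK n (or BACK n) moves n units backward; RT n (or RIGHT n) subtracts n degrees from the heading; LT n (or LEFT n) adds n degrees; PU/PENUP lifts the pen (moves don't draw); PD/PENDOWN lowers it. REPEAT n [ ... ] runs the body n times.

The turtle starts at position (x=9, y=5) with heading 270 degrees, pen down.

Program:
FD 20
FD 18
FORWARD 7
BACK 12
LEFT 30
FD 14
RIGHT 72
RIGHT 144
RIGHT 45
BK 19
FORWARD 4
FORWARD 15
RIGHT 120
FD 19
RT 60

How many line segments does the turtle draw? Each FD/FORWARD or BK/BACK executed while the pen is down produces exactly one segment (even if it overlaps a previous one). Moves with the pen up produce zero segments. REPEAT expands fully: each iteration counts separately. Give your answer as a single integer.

Answer: 9

Derivation:
Executing turtle program step by step:
Start: pos=(9,5), heading=270, pen down
FD 20: (9,5) -> (9,-15) [heading=270, draw]
FD 18: (9,-15) -> (9,-33) [heading=270, draw]
FD 7: (9,-33) -> (9,-40) [heading=270, draw]
BK 12: (9,-40) -> (9,-28) [heading=270, draw]
LT 30: heading 270 -> 300
FD 14: (9,-28) -> (16,-40.124) [heading=300, draw]
RT 72: heading 300 -> 228
RT 144: heading 228 -> 84
RT 45: heading 84 -> 39
BK 19: (16,-40.124) -> (1.234,-52.081) [heading=39, draw]
FD 4: (1.234,-52.081) -> (4.343,-49.564) [heading=39, draw]
FD 15: (4.343,-49.564) -> (16,-40.124) [heading=39, draw]
RT 120: heading 39 -> 279
FD 19: (16,-40.124) -> (18.972,-58.89) [heading=279, draw]
RT 60: heading 279 -> 219
Final: pos=(18.972,-58.89), heading=219, 9 segment(s) drawn
Segments drawn: 9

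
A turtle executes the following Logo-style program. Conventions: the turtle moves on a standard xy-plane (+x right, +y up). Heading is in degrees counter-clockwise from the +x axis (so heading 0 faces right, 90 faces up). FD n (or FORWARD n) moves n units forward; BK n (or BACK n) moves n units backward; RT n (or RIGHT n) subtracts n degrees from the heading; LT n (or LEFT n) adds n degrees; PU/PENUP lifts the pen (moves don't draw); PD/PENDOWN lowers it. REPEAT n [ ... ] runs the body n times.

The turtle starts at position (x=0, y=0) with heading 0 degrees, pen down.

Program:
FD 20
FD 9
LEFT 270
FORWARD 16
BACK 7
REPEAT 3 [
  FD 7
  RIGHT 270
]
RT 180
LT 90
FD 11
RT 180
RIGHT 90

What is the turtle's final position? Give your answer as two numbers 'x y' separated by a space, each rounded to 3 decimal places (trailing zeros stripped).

Executing turtle program step by step:
Start: pos=(0,0), heading=0, pen down
FD 20: (0,0) -> (20,0) [heading=0, draw]
FD 9: (20,0) -> (29,0) [heading=0, draw]
LT 270: heading 0 -> 270
FD 16: (29,0) -> (29,-16) [heading=270, draw]
BK 7: (29,-16) -> (29,-9) [heading=270, draw]
REPEAT 3 [
  -- iteration 1/3 --
  FD 7: (29,-9) -> (29,-16) [heading=270, draw]
  RT 270: heading 270 -> 0
  -- iteration 2/3 --
  FD 7: (29,-16) -> (36,-16) [heading=0, draw]
  RT 270: heading 0 -> 90
  -- iteration 3/3 --
  FD 7: (36,-16) -> (36,-9) [heading=90, draw]
  RT 270: heading 90 -> 180
]
RT 180: heading 180 -> 0
LT 90: heading 0 -> 90
FD 11: (36,-9) -> (36,2) [heading=90, draw]
RT 180: heading 90 -> 270
RT 90: heading 270 -> 180
Final: pos=(36,2), heading=180, 8 segment(s) drawn

Answer: 36 2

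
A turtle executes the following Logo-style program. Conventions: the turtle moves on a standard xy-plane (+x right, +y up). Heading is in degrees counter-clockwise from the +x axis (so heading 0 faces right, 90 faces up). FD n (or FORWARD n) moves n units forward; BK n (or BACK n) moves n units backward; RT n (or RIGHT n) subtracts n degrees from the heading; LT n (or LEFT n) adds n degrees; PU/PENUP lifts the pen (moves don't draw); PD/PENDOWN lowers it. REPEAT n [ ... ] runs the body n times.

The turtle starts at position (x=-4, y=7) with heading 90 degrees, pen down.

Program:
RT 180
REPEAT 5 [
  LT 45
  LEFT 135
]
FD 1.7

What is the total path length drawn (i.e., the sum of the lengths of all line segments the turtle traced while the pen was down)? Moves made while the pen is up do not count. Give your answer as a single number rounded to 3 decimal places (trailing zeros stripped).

Answer: 1.7

Derivation:
Executing turtle program step by step:
Start: pos=(-4,7), heading=90, pen down
RT 180: heading 90 -> 270
REPEAT 5 [
  -- iteration 1/5 --
  LT 45: heading 270 -> 315
  LT 135: heading 315 -> 90
  -- iteration 2/5 --
  LT 45: heading 90 -> 135
  LT 135: heading 135 -> 270
  -- iteration 3/5 --
  LT 45: heading 270 -> 315
  LT 135: heading 315 -> 90
  -- iteration 4/5 --
  LT 45: heading 90 -> 135
  LT 135: heading 135 -> 270
  -- iteration 5/5 --
  LT 45: heading 270 -> 315
  LT 135: heading 315 -> 90
]
FD 1.7: (-4,7) -> (-4,8.7) [heading=90, draw]
Final: pos=(-4,8.7), heading=90, 1 segment(s) drawn

Segment lengths:
  seg 1: (-4,7) -> (-4,8.7), length = 1.7
Total = 1.7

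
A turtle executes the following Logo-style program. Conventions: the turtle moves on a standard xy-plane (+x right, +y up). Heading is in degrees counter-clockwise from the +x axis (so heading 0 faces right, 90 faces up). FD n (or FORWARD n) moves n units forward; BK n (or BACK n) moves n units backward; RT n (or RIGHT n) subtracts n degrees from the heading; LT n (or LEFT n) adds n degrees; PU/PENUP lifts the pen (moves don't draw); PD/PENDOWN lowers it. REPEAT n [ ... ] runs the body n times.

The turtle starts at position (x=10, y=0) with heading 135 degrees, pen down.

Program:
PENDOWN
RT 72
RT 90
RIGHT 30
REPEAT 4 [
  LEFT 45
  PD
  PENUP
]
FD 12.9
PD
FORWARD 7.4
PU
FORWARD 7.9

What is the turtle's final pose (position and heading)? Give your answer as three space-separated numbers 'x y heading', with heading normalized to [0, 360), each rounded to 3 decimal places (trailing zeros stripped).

Answer: -5.359 23.651 123

Derivation:
Executing turtle program step by step:
Start: pos=(10,0), heading=135, pen down
PD: pen down
RT 72: heading 135 -> 63
RT 90: heading 63 -> 333
RT 30: heading 333 -> 303
REPEAT 4 [
  -- iteration 1/4 --
  LT 45: heading 303 -> 348
  PD: pen down
  PU: pen up
  -- iteration 2/4 --
  LT 45: heading 348 -> 33
  PD: pen down
  PU: pen up
  -- iteration 3/4 --
  LT 45: heading 33 -> 78
  PD: pen down
  PU: pen up
  -- iteration 4/4 --
  LT 45: heading 78 -> 123
  PD: pen down
  PU: pen up
]
FD 12.9: (10,0) -> (2.974,10.819) [heading=123, move]
PD: pen down
FD 7.4: (2.974,10.819) -> (-1.056,17.025) [heading=123, draw]
PU: pen up
FD 7.9: (-1.056,17.025) -> (-5.359,23.651) [heading=123, move]
Final: pos=(-5.359,23.651), heading=123, 1 segment(s) drawn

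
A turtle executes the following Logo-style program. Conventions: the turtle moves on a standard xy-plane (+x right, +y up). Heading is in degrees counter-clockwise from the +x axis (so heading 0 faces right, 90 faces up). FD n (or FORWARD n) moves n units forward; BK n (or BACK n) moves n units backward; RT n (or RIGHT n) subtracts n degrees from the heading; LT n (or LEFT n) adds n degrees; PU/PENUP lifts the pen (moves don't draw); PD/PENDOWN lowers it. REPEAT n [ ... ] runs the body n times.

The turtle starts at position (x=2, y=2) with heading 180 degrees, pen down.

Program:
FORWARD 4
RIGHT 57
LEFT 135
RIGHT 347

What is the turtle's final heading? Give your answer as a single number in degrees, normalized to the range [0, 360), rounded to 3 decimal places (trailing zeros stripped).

Answer: 271

Derivation:
Executing turtle program step by step:
Start: pos=(2,2), heading=180, pen down
FD 4: (2,2) -> (-2,2) [heading=180, draw]
RT 57: heading 180 -> 123
LT 135: heading 123 -> 258
RT 347: heading 258 -> 271
Final: pos=(-2,2), heading=271, 1 segment(s) drawn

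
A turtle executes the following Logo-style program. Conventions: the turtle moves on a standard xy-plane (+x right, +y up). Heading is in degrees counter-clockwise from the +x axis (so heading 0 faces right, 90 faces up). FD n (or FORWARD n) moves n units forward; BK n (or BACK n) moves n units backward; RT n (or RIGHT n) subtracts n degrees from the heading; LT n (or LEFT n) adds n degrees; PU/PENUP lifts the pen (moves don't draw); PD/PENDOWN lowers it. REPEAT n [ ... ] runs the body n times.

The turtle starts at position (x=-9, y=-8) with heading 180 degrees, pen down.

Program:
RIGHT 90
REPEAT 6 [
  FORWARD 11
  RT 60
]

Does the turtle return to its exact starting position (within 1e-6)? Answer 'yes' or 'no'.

Executing turtle program step by step:
Start: pos=(-9,-8), heading=180, pen down
RT 90: heading 180 -> 90
REPEAT 6 [
  -- iteration 1/6 --
  FD 11: (-9,-8) -> (-9,3) [heading=90, draw]
  RT 60: heading 90 -> 30
  -- iteration 2/6 --
  FD 11: (-9,3) -> (0.526,8.5) [heading=30, draw]
  RT 60: heading 30 -> 330
  -- iteration 3/6 --
  FD 11: (0.526,8.5) -> (10.053,3) [heading=330, draw]
  RT 60: heading 330 -> 270
  -- iteration 4/6 --
  FD 11: (10.053,3) -> (10.053,-8) [heading=270, draw]
  RT 60: heading 270 -> 210
  -- iteration 5/6 --
  FD 11: (10.053,-8) -> (0.526,-13.5) [heading=210, draw]
  RT 60: heading 210 -> 150
  -- iteration 6/6 --
  FD 11: (0.526,-13.5) -> (-9,-8) [heading=150, draw]
  RT 60: heading 150 -> 90
]
Final: pos=(-9,-8), heading=90, 6 segment(s) drawn

Start position: (-9, -8)
Final position: (-9, -8)
Distance = 0; < 1e-6 -> CLOSED

Answer: yes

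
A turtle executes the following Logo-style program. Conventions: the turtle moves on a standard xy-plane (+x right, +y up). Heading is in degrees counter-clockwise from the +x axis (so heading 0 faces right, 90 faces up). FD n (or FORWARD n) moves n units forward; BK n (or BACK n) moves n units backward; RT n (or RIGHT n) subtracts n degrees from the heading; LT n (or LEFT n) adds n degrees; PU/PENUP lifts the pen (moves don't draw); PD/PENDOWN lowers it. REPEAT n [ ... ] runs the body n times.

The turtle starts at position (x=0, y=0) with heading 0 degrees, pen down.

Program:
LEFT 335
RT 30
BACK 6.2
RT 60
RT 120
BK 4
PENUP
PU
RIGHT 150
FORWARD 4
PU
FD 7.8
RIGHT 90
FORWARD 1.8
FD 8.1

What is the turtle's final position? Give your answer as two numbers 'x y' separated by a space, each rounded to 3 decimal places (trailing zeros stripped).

Executing turtle program step by step:
Start: pos=(0,0), heading=0, pen down
LT 335: heading 0 -> 335
RT 30: heading 335 -> 305
BK 6.2: (0,0) -> (-3.556,5.079) [heading=305, draw]
RT 60: heading 305 -> 245
RT 120: heading 245 -> 125
BK 4: (-3.556,5.079) -> (-1.262,1.802) [heading=125, draw]
PU: pen up
PU: pen up
RT 150: heading 125 -> 335
FD 4: (-1.262,1.802) -> (2.363,0.112) [heading=335, move]
PU: pen up
FD 7.8: (2.363,0.112) -> (9.433,-3.185) [heading=335, move]
RT 90: heading 335 -> 245
FD 1.8: (9.433,-3.185) -> (8.672,-4.816) [heading=245, move]
FD 8.1: (8.672,-4.816) -> (5.249,-12.157) [heading=245, move]
Final: pos=(5.249,-12.157), heading=245, 2 segment(s) drawn

Answer: 5.249 -12.157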